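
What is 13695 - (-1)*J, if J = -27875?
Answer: -14180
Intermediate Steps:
13695 - (-1)*J = 13695 - (-1)*(-27875) = 13695 - 1*27875 = 13695 - 27875 = -14180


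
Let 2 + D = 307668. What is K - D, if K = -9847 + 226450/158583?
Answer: -50351937629/158583 ≈ -3.1751e+5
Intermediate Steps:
D = 307666 (D = -2 + 307668 = 307666)
K = -1561340351/158583 (K = -9847 + 226450*(1/158583) = -9847 + 226450/158583 = -1561340351/158583 ≈ -9845.6)
K - D = -1561340351/158583 - 1*307666 = -1561340351/158583 - 307666 = -50351937629/158583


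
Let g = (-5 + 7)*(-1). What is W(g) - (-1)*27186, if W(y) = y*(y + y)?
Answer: 27194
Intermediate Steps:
g = -2 (g = 2*(-1) = -2)
W(y) = 2*y² (W(y) = y*(2*y) = 2*y²)
W(g) - (-1)*27186 = 2*(-2)² - (-1)*27186 = 2*4 - 1*(-27186) = 8 + 27186 = 27194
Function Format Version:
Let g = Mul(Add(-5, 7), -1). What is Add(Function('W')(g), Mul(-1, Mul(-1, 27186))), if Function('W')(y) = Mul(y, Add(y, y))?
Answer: 27194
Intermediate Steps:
g = -2 (g = Mul(2, -1) = -2)
Function('W')(y) = Mul(2, Pow(y, 2)) (Function('W')(y) = Mul(y, Mul(2, y)) = Mul(2, Pow(y, 2)))
Add(Function('W')(g), Mul(-1, Mul(-1, 27186))) = Add(Mul(2, Pow(-2, 2)), Mul(-1, Mul(-1, 27186))) = Add(Mul(2, 4), Mul(-1, -27186)) = Add(8, 27186) = 27194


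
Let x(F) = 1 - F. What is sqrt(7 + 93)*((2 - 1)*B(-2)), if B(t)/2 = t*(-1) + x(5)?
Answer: -40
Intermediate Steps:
B(t) = -8 - 2*t (B(t) = 2*(t*(-1) + (1 - 1*5)) = 2*(-t + (1 - 5)) = 2*(-t - 4) = 2*(-4 - t) = -8 - 2*t)
sqrt(7 + 93)*((2 - 1)*B(-2)) = sqrt(7 + 93)*((2 - 1)*(-8 - 2*(-2))) = sqrt(100)*(1*(-8 + 4)) = 10*(1*(-4)) = 10*(-4) = -40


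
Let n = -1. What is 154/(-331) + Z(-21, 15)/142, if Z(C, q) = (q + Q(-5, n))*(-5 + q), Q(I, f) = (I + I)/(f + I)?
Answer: 49948/70503 ≈ 0.70845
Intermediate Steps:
Q(I, f) = 2*I/(I + f) (Q(I, f) = (2*I)/(I + f) = 2*I/(I + f))
Z(C, q) = (-5 + q)*(5/3 + q) (Z(C, q) = (q + 2*(-5)/(-5 - 1))*(-5 + q) = (q + 2*(-5)/(-6))*(-5 + q) = (q + 2*(-5)*(-⅙))*(-5 + q) = (q + 5/3)*(-5 + q) = (5/3 + q)*(-5 + q) = (-5 + q)*(5/3 + q))
154/(-331) + Z(-21, 15)/142 = 154/(-331) + (-25/3 + 15² - 10/3*15)/142 = 154*(-1/331) + (-25/3 + 225 - 50)*(1/142) = -154/331 + (500/3)*(1/142) = -154/331 + 250/213 = 49948/70503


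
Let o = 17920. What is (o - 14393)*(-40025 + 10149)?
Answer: -105372652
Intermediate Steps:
(o - 14393)*(-40025 + 10149) = (17920 - 14393)*(-40025 + 10149) = 3527*(-29876) = -105372652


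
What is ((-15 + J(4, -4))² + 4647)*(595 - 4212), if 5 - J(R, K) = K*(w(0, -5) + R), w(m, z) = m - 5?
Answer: -17517131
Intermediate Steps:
w(m, z) = -5 + m
J(R, K) = 5 - K*(-5 + R) (J(R, K) = 5 - K*((-5 + 0) + R) = 5 - K*(-5 + R))
((-15 + J(4, -4))² + 4647)*(595 - 4212) = ((-15 + (5 + 5*(-4) - 1*(-4)*4))² + 4647)*(595 - 4212) = ((-15 + (5 - 20 + 16))² + 4647)*(-3617) = ((-15 + 1)² + 4647)*(-3617) = ((-14)² + 4647)*(-3617) = (196 + 4647)*(-3617) = 4843*(-3617) = -17517131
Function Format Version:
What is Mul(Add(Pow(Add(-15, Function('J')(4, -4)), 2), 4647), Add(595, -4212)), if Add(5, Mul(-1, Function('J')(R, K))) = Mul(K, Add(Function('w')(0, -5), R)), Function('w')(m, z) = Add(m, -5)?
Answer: -17517131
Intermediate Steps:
Function('w')(m, z) = Add(-5, m)
Function('J')(R, K) = Add(5, Mul(-1, K, Add(-5, R))) (Function('J')(R, K) = Add(5, Mul(-1, Mul(K, Add(Add(-5, 0), R)))) = Add(5, Mul(-1, Mul(K, Add(-5, R)))) = Add(5, Mul(-1, K, Add(-5, R))))
Mul(Add(Pow(Add(-15, Function('J')(4, -4)), 2), 4647), Add(595, -4212)) = Mul(Add(Pow(Add(-15, Add(5, Mul(5, -4), Mul(-1, -4, 4))), 2), 4647), Add(595, -4212)) = Mul(Add(Pow(Add(-15, Add(5, -20, 16)), 2), 4647), -3617) = Mul(Add(Pow(Add(-15, 1), 2), 4647), -3617) = Mul(Add(Pow(-14, 2), 4647), -3617) = Mul(Add(196, 4647), -3617) = Mul(4843, -3617) = -17517131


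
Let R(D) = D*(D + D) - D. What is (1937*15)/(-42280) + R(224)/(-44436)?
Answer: -13153571/4473224 ≈ -2.9405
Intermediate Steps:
R(D) = -D + 2*D**2 (R(D) = D*(2*D) - D = 2*D**2 - D = -D + 2*D**2)
(1937*15)/(-42280) + R(224)/(-44436) = (1937*15)/(-42280) + (224*(-1 + 2*224))/(-44436) = 29055*(-1/42280) + (224*(-1 + 448))*(-1/44436) = -5811/8456 + (224*447)*(-1/44436) = -5811/8456 + 100128*(-1/44436) = -5811/8456 - 1192/529 = -13153571/4473224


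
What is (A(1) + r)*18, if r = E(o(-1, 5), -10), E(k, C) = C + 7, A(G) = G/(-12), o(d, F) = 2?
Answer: -111/2 ≈ -55.500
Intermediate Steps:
A(G) = -G/12 (A(G) = G*(-1/12) = -G/12)
E(k, C) = 7 + C
r = -3 (r = 7 - 10 = -3)
(A(1) + r)*18 = (-1/12*1 - 3)*18 = (-1/12 - 3)*18 = -37/12*18 = -111/2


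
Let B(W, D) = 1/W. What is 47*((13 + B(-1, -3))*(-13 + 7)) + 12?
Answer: -3372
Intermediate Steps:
47*((13 + B(-1, -3))*(-13 + 7)) + 12 = 47*((13 + 1/(-1))*(-13 + 7)) + 12 = 47*((13 - 1)*(-6)) + 12 = 47*(12*(-6)) + 12 = 47*(-72) + 12 = -3384 + 12 = -3372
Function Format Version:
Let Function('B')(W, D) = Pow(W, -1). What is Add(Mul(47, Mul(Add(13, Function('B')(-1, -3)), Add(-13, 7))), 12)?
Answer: -3372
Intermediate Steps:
Add(Mul(47, Mul(Add(13, Function('B')(-1, -3)), Add(-13, 7))), 12) = Add(Mul(47, Mul(Add(13, Pow(-1, -1)), Add(-13, 7))), 12) = Add(Mul(47, Mul(Add(13, -1), -6)), 12) = Add(Mul(47, Mul(12, -6)), 12) = Add(Mul(47, -72), 12) = Add(-3384, 12) = -3372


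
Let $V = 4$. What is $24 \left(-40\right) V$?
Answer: $-3840$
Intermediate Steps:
$24 \left(-40\right) V = 24 \left(-40\right) 4 = \left(-960\right) 4 = -3840$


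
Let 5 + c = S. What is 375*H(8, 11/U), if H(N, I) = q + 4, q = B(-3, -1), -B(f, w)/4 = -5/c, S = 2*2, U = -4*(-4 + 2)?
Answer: -6000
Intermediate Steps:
U = 8 (U = -4*(-2) = 8)
S = 4
c = -1 (c = -5 + 4 = -1)
B(f, w) = -20 (B(f, w) = -(-20)/(-1) = -(-20)*(-1) = -4*5 = -20)
q = -20
H(N, I) = -16 (H(N, I) = -20 + 4 = -16)
375*H(8, 11/U) = 375*(-16) = -6000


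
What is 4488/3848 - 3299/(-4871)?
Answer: 4319450/2342951 ≈ 1.8436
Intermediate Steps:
4488/3848 - 3299/(-4871) = 4488*(1/3848) - 3299*(-1/4871) = 561/481 + 3299/4871 = 4319450/2342951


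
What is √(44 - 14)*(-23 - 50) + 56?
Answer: 56 - 73*√30 ≈ -343.84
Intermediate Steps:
√(44 - 14)*(-23 - 50) + 56 = √30*(-73) + 56 = -73*√30 + 56 = 56 - 73*√30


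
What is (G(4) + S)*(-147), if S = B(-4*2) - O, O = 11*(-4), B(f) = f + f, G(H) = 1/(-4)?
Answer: -16317/4 ≈ -4079.3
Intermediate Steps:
G(H) = -¼
B(f) = 2*f
O = -44
S = 28 (S = 2*(-4*2) - 1*(-44) = 2*(-8) + 44 = -16 + 44 = 28)
(G(4) + S)*(-147) = (-¼ + 28)*(-147) = (111/4)*(-147) = -16317/4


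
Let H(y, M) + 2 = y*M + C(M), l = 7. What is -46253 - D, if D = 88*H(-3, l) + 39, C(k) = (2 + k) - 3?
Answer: -44796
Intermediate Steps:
C(k) = -1 + k
H(y, M) = -3 + M + M*y (H(y, M) = -2 + (y*M + (-1 + M)) = -2 + (M*y + (-1 + M)) = -2 + (-1 + M + M*y) = -3 + M + M*y)
D = -1457 (D = 88*(-3 + 7 + 7*(-3)) + 39 = 88*(-3 + 7 - 21) + 39 = 88*(-17) + 39 = -1496 + 39 = -1457)
-46253 - D = -46253 - 1*(-1457) = -46253 + 1457 = -44796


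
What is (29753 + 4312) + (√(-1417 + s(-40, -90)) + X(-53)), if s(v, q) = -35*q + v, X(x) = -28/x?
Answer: 1805473/53 + √1693 ≈ 34107.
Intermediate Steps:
s(v, q) = v - 35*q
(29753 + 4312) + (√(-1417 + s(-40, -90)) + X(-53)) = (29753 + 4312) + (√(-1417 + (-40 - 35*(-90))) - 28/(-53)) = 34065 + (√(-1417 + (-40 + 3150)) - 28*(-1/53)) = 34065 + (√(-1417 + 3110) + 28/53) = 34065 + (√1693 + 28/53) = 34065 + (28/53 + √1693) = 1805473/53 + √1693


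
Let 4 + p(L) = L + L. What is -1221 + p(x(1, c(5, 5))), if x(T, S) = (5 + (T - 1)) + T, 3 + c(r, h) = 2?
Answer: -1213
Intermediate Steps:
c(r, h) = -1 (c(r, h) = -3 + 2 = -1)
x(T, S) = 4 + 2*T (x(T, S) = (5 + (-1 + T)) + T = (4 + T) + T = 4 + 2*T)
p(L) = -4 + 2*L (p(L) = -4 + (L + L) = -4 + 2*L)
-1221 + p(x(1, c(5, 5))) = -1221 + (-4 + 2*(4 + 2*1)) = -1221 + (-4 + 2*(4 + 2)) = -1221 + (-4 + 2*6) = -1221 + (-4 + 12) = -1221 + 8 = -1213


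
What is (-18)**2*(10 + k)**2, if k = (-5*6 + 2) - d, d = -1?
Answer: 93636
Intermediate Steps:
k = -27 (k = (-5*6 + 2) - 1*(-1) = (-30 + 2) + 1 = -28 + 1 = -27)
(-18)**2*(10 + k)**2 = (-18)**2*(10 - 27)**2 = 324*(-17)**2 = 324*289 = 93636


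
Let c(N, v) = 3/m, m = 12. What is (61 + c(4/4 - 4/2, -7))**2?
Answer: 60025/16 ≈ 3751.6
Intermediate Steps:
c(N, v) = 1/4 (c(N, v) = 3/12 = 3*(1/12) = 1/4)
(61 + c(4/4 - 4/2, -7))**2 = (61 + 1/4)**2 = (245/4)**2 = 60025/16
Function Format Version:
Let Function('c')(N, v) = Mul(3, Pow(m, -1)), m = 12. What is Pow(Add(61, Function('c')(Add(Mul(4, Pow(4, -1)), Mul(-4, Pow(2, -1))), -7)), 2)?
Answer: Rational(60025, 16) ≈ 3751.6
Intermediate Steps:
Function('c')(N, v) = Rational(1, 4) (Function('c')(N, v) = Mul(3, Pow(12, -1)) = Mul(3, Rational(1, 12)) = Rational(1, 4))
Pow(Add(61, Function('c')(Add(Mul(4, Pow(4, -1)), Mul(-4, Pow(2, -1))), -7)), 2) = Pow(Add(61, Rational(1, 4)), 2) = Pow(Rational(245, 4), 2) = Rational(60025, 16)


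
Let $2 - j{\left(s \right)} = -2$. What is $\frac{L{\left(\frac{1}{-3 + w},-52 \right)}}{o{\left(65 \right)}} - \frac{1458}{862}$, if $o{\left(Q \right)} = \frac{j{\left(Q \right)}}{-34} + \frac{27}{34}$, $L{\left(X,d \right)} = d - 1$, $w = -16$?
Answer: $- \frac{793429}{9913} \approx -80.039$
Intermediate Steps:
$L{\left(X,d \right)} = -1 + d$
$j{\left(s \right)} = 4$ ($j{\left(s \right)} = 2 - -2 = 2 + 2 = 4$)
$o{\left(Q \right)} = \frac{23}{34}$ ($o{\left(Q \right)} = \frac{4}{-34} + \frac{27}{34} = 4 \left(- \frac{1}{34}\right) + 27 \cdot \frac{1}{34} = - \frac{2}{17} + \frac{27}{34} = \frac{23}{34}$)
$\frac{L{\left(\frac{1}{-3 + w},-52 \right)}}{o{\left(65 \right)}} - \frac{1458}{862} = \frac{-1 - 52}{\frac{23}{34}} - \frac{1458}{862} = \left(-53\right) \frac{34}{23} - \frac{729}{431} = - \frac{1802}{23} - \frac{729}{431} = - \frac{793429}{9913}$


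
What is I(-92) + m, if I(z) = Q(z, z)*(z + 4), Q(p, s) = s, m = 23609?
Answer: 31705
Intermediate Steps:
I(z) = z*(4 + z) (I(z) = z*(z + 4) = z*(4 + z))
I(-92) + m = -92*(4 - 92) + 23609 = -92*(-88) + 23609 = 8096 + 23609 = 31705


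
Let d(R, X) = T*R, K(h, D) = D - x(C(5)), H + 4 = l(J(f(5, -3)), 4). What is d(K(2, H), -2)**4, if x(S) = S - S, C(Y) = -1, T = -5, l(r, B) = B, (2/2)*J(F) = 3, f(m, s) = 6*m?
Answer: 0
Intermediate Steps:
J(F) = 3
H = 0 (H = -4 + 4 = 0)
x(S) = 0
K(h, D) = D (K(h, D) = D - 1*0 = D + 0 = D)
d(R, X) = -5*R
d(K(2, H), -2)**4 = (-5*0)**4 = 0**4 = 0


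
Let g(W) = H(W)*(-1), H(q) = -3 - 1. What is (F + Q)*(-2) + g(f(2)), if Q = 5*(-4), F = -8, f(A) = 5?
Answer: 60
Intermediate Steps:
H(q) = -4
Q = -20
g(W) = 4 (g(W) = -4*(-1) = 4)
(F + Q)*(-2) + g(f(2)) = (-8 - 20)*(-2) + 4 = -28*(-2) + 4 = 56 + 4 = 60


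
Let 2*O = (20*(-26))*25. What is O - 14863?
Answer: -21363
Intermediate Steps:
O = -6500 (O = ((20*(-26))*25)/2 = (-520*25)/2 = (1/2)*(-13000) = -6500)
O - 14863 = -6500 - 14863 = -21363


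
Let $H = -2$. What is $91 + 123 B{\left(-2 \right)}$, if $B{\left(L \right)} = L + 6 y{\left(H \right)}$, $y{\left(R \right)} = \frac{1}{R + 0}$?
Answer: $-524$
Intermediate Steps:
$y{\left(R \right)} = \frac{1}{R}$
$B{\left(L \right)} = -3 + L$ ($B{\left(L \right)} = L + \frac{6}{-2} = L + 6 \left(- \frac{1}{2}\right) = L - 3 = -3 + L$)
$91 + 123 B{\left(-2 \right)} = 91 + 123 \left(-3 - 2\right) = 91 + 123 \left(-5\right) = 91 - 615 = -524$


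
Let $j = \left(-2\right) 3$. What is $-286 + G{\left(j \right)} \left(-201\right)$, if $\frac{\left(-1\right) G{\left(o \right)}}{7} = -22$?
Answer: $-31240$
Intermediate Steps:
$j = -6$
$G{\left(o \right)} = 154$ ($G{\left(o \right)} = \left(-7\right) \left(-22\right) = 154$)
$-286 + G{\left(j \right)} \left(-201\right) = -286 + 154 \left(-201\right) = -286 - 30954 = -31240$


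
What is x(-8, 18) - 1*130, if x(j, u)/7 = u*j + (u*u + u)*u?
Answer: 41954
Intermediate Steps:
x(j, u) = 7*j*u + 7*u*(u + u**2) (x(j, u) = 7*(u*j + (u*u + u)*u) = 7*(j*u + (u**2 + u)*u) = 7*(j*u + (u + u**2)*u) = 7*(j*u + u*(u + u**2)) = 7*j*u + 7*u*(u + u**2))
x(-8, 18) - 1*130 = 7*18*(-8 + 18 + 18**2) - 1*130 = 7*18*(-8 + 18 + 324) - 130 = 7*18*334 - 130 = 42084 - 130 = 41954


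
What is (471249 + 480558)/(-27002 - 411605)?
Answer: -951807/438607 ≈ -2.1701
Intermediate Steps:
(471249 + 480558)/(-27002 - 411605) = 951807/(-438607) = 951807*(-1/438607) = -951807/438607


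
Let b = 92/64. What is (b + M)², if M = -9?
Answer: 14641/256 ≈ 57.191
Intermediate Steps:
b = 23/16 (b = 92*(1/64) = 23/16 ≈ 1.4375)
(b + M)² = (23/16 - 9)² = (-121/16)² = 14641/256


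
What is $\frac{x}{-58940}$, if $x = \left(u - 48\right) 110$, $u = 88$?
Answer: $- \frac{220}{2947} \approx -0.074652$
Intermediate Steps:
$x = 4400$ ($x = \left(88 - 48\right) 110 = 40 \cdot 110 = 4400$)
$\frac{x}{-58940} = \frac{4400}{-58940} = 4400 \left(- \frac{1}{58940}\right) = - \frac{220}{2947}$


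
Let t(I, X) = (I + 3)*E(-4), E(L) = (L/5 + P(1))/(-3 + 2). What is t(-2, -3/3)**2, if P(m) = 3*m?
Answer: 121/25 ≈ 4.8400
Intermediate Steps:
E(L) = -3 - L/5 (E(L) = (L/5 + 3*1)/(-3 + 2) = (L*(1/5) + 3)/(-1) = (L/5 + 3)*(-1) = (3 + L/5)*(-1) = -3 - L/5)
t(I, X) = -33/5 - 11*I/5 (t(I, X) = (I + 3)*(-3 - 1/5*(-4)) = (3 + I)*(-3 + 4/5) = (3 + I)*(-11/5) = -33/5 - 11*I/5)
t(-2, -3/3)**2 = (-33/5 - 11/5*(-2))**2 = (-33/5 + 22/5)**2 = (-11/5)**2 = 121/25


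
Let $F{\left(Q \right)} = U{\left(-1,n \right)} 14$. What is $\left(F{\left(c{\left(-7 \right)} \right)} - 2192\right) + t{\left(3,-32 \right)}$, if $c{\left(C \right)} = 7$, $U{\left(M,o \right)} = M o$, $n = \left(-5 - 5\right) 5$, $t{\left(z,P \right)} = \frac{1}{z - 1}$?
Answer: $- \frac{2983}{2} \approx -1491.5$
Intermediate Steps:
$t{\left(z,P \right)} = \frac{1}{-1 + z}$
$n = -50$ ($n = \left(-10\right) 5 = -50$)
$F{\left(Q \right)} = 700$ ($F{\left(Q \right)} = \left(-1\right) \left(-50\right) 14 = 50 \cdot 14 = 700$)
$\left(F{\left(c{\left(-7 \right)} \right)} - 2192\right) + t{\left(3,-32 \right)} = \left(700 - 2192\right) + \frac{1}{-1 + 3} = -1492 + \frac{1}{2} = - \frac{2983}{2}$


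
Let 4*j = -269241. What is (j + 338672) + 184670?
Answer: 1824127/4 ≈ 4.5603e+5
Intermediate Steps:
j = -269241/4 (j = (1/4)*(-269241) = -269241/4 ≈ -67310.)
(j + 338672) + 184670 = (-269241/4 + 338672) + 184670 = 1085447/4 + 184670 = 1824127/4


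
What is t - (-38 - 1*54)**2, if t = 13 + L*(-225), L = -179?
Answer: 31824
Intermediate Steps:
t = 40288 (t = 13 - 179*(-225) = 13 + 40275 = 40288)
t - (-38 - 1*54)**2 = 40288 - (-38 - 1*54)**2 = 40288 - (-38 - 54)**2 = 40288 - 1*(-92)**2 = 40288 - 1*8464 = 40288 - 8464 = 31824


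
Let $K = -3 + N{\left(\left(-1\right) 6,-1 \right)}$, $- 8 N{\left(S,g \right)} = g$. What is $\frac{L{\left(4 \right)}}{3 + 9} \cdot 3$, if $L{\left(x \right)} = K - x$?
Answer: $- \frac{55}{32} \approx -1.7188$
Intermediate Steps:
$N{\left(S,g \right)} = - \frac{g}{8}$
$K = - \frac{23}{8}$ ($K = -3 - - \frac{1}{8} = -3 + \frac{1}{8} = - \frac{23}{8} \approx -2.875$)
$L{\left(x \right)} = - \frac{23}{8} - x$
$\frac{L{\left(4 \right)}}{3 + 9} \cdot 3 = \frac{- \frac{23}{8} - 4}{3 + 9} \cdot 3 = \frac{- \frac{23}{8} - 4}{12} \cdot 3 = \frac{1}{12} \left(- \frac{55}{8}\right) 3 = \left(- \frac{55}{96}\right) 3 = - \frac{55}{32}$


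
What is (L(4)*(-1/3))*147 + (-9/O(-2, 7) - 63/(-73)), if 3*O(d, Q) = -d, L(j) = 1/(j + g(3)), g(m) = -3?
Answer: -8999/146 ≈ -61.637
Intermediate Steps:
L(j) = 1/(-3 + j) (L(j) = 1/(j - 3) = 1/(-3 + j))
O(d, Q) = -d/3 (O(d, Q) = (-d)/3 = -d/3)
(L(4)*(-1/3))*147 + (-9/O(-2, 7) - 63/(-73)) = ((-1/3)/(-3 + 4))*147 + (-9/((-⅓*(-2))) - 63/(-73)) = ((-1*⅓)/1)*147 + (-9/⅔ - 63*(-1/73)) = (1*(-⅓))*147 + (-9*3/2 + 63/73) = -⅓*147 + (-27/2 + 63/73) = -49 - 1845/146 = -8999/146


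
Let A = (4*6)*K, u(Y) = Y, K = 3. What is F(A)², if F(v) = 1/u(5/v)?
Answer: 5184/25 ≈ 207.36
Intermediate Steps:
A = 72 (A = (4*6)*3 = 24*3 = 72)
F(v) = v/5 (F(v) = 1/(5/v) = v/5)
F(A)² = ((⅕)*72)² = (72/5)² = 5184/25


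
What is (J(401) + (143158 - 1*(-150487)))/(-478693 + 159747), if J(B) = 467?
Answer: -147056/159473 ≈ -0.92214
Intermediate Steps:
(J(401) + (143158 - 1*(-150487)))/(-478693 + 159747) = (467 + (143158 - 1*(-150487)))/(-478693 + 159747) = (467 + (143158 + 150487))/(-318946) = (467 + 293645)*(-1/318946) = 294112*(-1/318946) = -147056/159473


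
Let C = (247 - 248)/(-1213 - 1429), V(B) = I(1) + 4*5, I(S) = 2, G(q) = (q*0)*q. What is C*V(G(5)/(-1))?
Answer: 11/1321 ≈ 0.0083270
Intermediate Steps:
G(q) = 0 (G(q) = 0*q = 0)
V(B) = 22 (V(B) = 2 + 4*5 = 2 + 20 = 22)
C = 1/2642 (C = -1/(-2642) = -1*(-1/2642) = 1/2642 ≈ 0.00037850)
C*V(G(5)/(-1)) = (1/2642)*22 = 11/1321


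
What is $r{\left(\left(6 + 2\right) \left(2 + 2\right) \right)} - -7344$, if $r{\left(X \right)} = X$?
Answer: $7376$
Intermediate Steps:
$r{\left(\left(6 + 2\right) \left(2 + 2\right) \right)} - -7344 = \left(6 + 2\right) \left(2 + 2\right) - -7344 = 8 \cdot 4 + 7344 = 32 + 7344 = 7376$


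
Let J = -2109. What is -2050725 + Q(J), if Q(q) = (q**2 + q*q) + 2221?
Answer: 6847258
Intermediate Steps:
Q(q) = 2221 + 2*q**2 (Q(q) = (q**2 + q**2) + 2221 = 2*q**2 + 2221 = 2221 + 2*q**2)
-2050725 + Q(J) = -2050725 + (2221 + 2*(-2109)**2) = -2050725 + (2221 + 2*4447881) = -2050725 + (2221 + 8895762) = -2050725 + 8897983 = 6847258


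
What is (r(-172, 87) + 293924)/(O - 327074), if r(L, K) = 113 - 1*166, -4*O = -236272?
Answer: -293871/268006 ≈ -1.0965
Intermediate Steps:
O = 59068 (O = -¼*(-236272) = 59068)
r(L, K) = -53 (r(L, K) = 113 - 166 = -53)
(r(-172, 87) + 293924)/(O - 327074) = (-53 + 293924)/(59068 - 327074) = 293871/(-268006) = 293871*(-1/268006) = -293871/268006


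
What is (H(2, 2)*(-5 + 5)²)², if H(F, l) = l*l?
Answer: 0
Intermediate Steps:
H(F, l) = l²
(H(2, 2)*(-5 + 5)²)² = (2²*(-5 + 5)²)² = (4*0²)² = (4*0)² = 0² = 0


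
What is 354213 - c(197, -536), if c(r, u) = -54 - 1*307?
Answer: 354574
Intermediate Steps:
c(r, u) = -361 (c(r, u) = -54 - 307 = -361)
354213 - c(197, -536) = 354213 - 1*(-361) = 354213 + 361 = 354574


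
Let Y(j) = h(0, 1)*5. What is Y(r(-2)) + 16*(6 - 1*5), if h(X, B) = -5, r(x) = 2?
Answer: -9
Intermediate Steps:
Y(j) = -25 (Y(j) = -5*5 = -25)
Y(r(-2)) + 16*(6 - 1*5) = -25 + 16*(6 - 1*5) = -25 + 16*(6 - 5) = -25 + 16*1 = -25 + 16 = -9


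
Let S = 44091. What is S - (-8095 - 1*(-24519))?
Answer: 27667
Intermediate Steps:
S - (-8095 - 1*(-24519)) = 44091 - (-8095 - 1*(-24519)) = 44091 - (-8095 + 24519) = 44091 - 1*16424 = 44091 - 16424 = 27667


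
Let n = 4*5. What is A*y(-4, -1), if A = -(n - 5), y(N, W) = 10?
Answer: -150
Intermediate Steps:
n = 20
A = -15 (A = -(20 - 5) = -1*15 = -15)
A*y(-4, -1) = -15*10 = -150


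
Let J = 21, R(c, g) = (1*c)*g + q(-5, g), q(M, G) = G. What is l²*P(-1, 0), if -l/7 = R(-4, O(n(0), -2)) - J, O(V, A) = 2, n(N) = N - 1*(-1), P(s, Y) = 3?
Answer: 107163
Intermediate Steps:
n(N) = 1 + N (n(N) = N + 1 = 1 + N)
R(c, g) = g + c*g (R(c, g) = (1*c)*g + g = c*g + g = g + c*g)
l = 189 (l = -7*(2*(1 - 4) - 1*21) = -7*(2*(-3) - 21) = -7*(-6 - 21) = -7*(-27) = 189)
l²*P(-1, 0) = 189²*3 = 35721*3 = 107163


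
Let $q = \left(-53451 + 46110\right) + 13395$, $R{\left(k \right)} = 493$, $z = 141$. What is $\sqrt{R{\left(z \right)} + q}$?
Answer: $\sqrt{6547} \approx 80.914$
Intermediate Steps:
$q = 6054$ ($q = -7341 + 13395 = 6054$)
$\sqrt{R{\left(z \right)} + q} = \sqrt{493 + 6054} = \sqrt{6547}$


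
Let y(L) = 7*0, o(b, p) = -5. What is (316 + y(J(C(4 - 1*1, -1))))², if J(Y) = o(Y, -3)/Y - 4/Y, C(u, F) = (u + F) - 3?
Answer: 99856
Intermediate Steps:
C(u, F) = -3 + F + u (C(u, F) = (F + u) - 3 = -3 + F + u)
J(Y) = -9/Y (J(Y) = -5/Y - 4/Y = -9/Y)
y(L) = 0
(316 + y(J(C(4 - 1*1, -1))))² = (316 + 0)² = 316² = 99856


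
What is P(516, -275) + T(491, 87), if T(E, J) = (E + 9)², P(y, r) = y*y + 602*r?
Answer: 350706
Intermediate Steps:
P(y, r) = y² + 602*r
T(E, J) = (9 + E)²
P(516, -275) + T(491, 87) = (516² + 602*(-275)) + (9 + 491)² = (266256 - 165550) + 500² = 100706 + 250000 = 350706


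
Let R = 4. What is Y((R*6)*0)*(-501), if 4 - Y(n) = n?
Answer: -2004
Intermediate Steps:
Y(n) = 4 - n
Y((R*6)*0)*(-501) = (4 - 4*6*0)*(-501) = (4 - 24*0)*(-501) = (4 - 1*0)*(-501) = (4 + 0)*(-501) = 4*(-501) = -2004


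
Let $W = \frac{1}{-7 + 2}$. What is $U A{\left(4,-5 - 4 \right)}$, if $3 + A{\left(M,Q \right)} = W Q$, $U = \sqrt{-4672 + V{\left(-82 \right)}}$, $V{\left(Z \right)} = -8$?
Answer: $- \frac{36 i \sqrt{130}}{5} \approx - 82.093 i$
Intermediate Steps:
$U = 6 i \sqrt{130}$ ($U = \sqrt{-4672 - 8} = \sqrt{-4680} = 6 i \sqrt{130} \approx 68.411 i$)
$W = - \frac{1}{5}$ ($W = \frac{1}{-5} = - \frac{1}{5} \approx -0.2$)
$A{\left(M,Q \right)} = -3 - \frac{Q}{5}$
$U A{\left(4,-5 - 4 \right)} = 6 i \sqrt{130} \left(-3 - \frac{-5 - 4}{5}\right) = 6 i \sqrt{130} \left(-3 - - \frac{9}{5}\right) = 6 i \sqrt{130} \left(-3 + \frac{9}{5}\right) = 6 i \sqrt{130} \left(- \frac{6}{5}\right) = - \frac{36 i \sqrt{130}}{5}$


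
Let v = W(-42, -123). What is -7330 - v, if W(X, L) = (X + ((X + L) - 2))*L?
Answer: -33037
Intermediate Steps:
W(X, L) = L*(-2 + L + 2*X) (W(X, L) = (X + ((L + X) - 2))*L = (X + (-2 + L + X))*L = (-2 + L + 2*X)*L = L*(-2 + L + 2*X))
v = 25707 (v = -123*(-2 - 123 + 2*(-42)) = -123*(-2 - 123 - 84) = -123*(-209) = 25707)
-7330 - v = -7330 - 1*25707 = -7330 - 25707 = -33037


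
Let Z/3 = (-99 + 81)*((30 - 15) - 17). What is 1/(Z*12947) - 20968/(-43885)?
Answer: 29319095053/61363342260 ≈ 0.47780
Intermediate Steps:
Z = 108 (Z = 3*((-99 + 81)*((30 - 15) - 17)) = 3*(-18*(15 - 17)) = 3*(-18*(-2)) = 3*36 = 108)
1/(Z*12947) - 20968/(-43885) = 1/(108*12947) - 20968/(-43885) = (1/108)*(1/12947) - 20968*(-1/43885) = 1/1398276 + 20968/43885 = 29319095053/61363342260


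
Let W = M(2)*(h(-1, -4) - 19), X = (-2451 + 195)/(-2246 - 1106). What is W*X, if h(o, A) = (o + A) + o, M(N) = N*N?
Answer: -28200/419 ≈ -67.303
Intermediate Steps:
X = 282/419 (X = -2256/(-3352) = -2256*(-1/3352) = 282/419 ≈ 0.67303)
M(N) = N**2
h(o, A) = A + 2*o (h(o, A) = (A + o) + o = A + 2*o)
W = -100 (W = 2**2*((-4 + 2*(-1)) - 19) = 4*((-4 - 2) - 19) = 4*(-6 - 19) = 4*(-25) = -100)
W*X = -100*282/419 = -28200/419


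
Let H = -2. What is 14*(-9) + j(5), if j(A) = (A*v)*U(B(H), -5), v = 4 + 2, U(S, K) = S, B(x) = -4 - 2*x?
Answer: -126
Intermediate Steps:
v = 6
j(A) = 0 (j(A) = (A*6)*(-4 - 2*(-2)) = (6*A)*(-4 + 4) = (6*A)*0 = 0)
14*(-9) + j(5) = 14*(-9) + 0 = -126 + 0 = -126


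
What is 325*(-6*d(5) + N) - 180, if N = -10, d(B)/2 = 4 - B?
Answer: 470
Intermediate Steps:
d(B) = 8 - 2*B (d(B) = 2*(4 - B) = 8 - 2*B)
325*(-6*d(5) + N) - 180 = 325*(-6*(8 - 2*5) - 10) - 180 = 325*(-6*(8 - 10) - 10) - 180 = 325*(-6*(-2) - 10) - 180 = 325*(12 - 10) - 180 = 325*2 - 180 = 650 - 180 = 470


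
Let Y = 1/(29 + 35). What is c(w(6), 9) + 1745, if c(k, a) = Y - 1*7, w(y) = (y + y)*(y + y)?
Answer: 111233/64 ≈ 1738.0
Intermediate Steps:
Y = 1/64 ≈ 0.015625
w(y) = 4*y² (w(y) = (2*y)*(2*y) = 4*y²)
c(k, a) = -447/64 (c(k, a) = 1/64 - 1*7 = 1/64 - 7 = -447/64)
c(w(6), 9) + 1745 = -447/64 + 1745 = 111233/64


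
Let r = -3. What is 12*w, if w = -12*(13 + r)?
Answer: -1440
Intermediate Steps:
w = -120 (w = -12*(13 - 3) = -12*10 = -120)
12*w = 12*(-120) = -1440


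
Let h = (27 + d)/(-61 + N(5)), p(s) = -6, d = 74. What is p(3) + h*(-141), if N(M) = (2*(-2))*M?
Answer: 4585/27 ≈ 169.81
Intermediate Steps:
N(M) = -4*M
h = -101/81 (h = (27 + 74)/(-61 - 4*5) = 101/(-61 - 20) = 101/(-81) = 101*(-1/81) = -101/81 ≈ -1.2469)
p(3) + h*(-141) = -6 - 101/81*(-141) = -6 + 4747/27 = 4585/27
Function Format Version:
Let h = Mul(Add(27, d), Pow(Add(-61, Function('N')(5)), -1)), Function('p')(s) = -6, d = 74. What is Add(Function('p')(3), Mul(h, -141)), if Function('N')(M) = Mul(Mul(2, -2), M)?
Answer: Rational(4585, 27) ≈ 169.81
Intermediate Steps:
Function('N')(M) = Mul(-4, M)
h = Rational(-101, 81) (h = Mul(Add(27, 74), Pow(Add(-61, Mul(-4, 5)), -1)) = Mul(101, Pow(Add(-61, -20), -1)) = Mul(101, Pow(-81, -1)) = Mul(101, Rational(-1, 81)) = Rational(-101, 81) ≈ -1.2469)
Add(Function('p')(3), Mul(h, -141)) = Add(-6, Mul(Rational(-101, 81), -141)) = Add(-6, Rational(4747, 27)) = Rational(4585, 27)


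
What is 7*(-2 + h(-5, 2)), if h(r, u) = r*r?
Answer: 161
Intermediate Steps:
h(r, u) = r**2
7*(-2 + h(-5, 2)) = 7*(-2 + (-5)**2) = 7*(-2 + 25) = 7*23 = 161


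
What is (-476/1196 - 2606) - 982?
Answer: -1072931/299 ≈ -3588.4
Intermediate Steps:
(-476/1196 - 2606) - 982 = (-476*1/1196 - 2606) - 982 = (-119/299 - 2606) - 982 = -779313/299 - 982 = -1072931/299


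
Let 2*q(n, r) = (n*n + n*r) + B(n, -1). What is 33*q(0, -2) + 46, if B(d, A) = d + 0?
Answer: 46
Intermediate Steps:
B(d, A) = d
q(n, r) = n/2 + n²/2 + n*r/2 (q(n, r) = ((n*n + n*r) + n)/2 = ((n² + n*r) + n)/2 = (n + n² + n*r)/2 = n/2 + n²/2 + n*r/2)
33*q(0, -2) + 46 = 33*((½)*0*(1 + 0 - 2)) + 46 = 33*((½)*0*(-1)) + 46 = 33*0 + 46 = 0 + 46 = 46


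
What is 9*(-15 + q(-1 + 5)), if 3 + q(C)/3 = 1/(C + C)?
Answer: -1701/8 ≈ -212.63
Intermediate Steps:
q(C) = -9 + 3/(2*C) (q(C) = -9 + 3/(C + C) = -9 + 3/((2*C)) = -9 + 3*(1/(2*C)) = -9 + 3/(2*C))
9*(-15 + q(-1 + 5)) = 9*(-15 + (-9 + 3/(2*(-1 + 5)))) = 9*(-15 + (-9 + (3/2)/4)) = 9*(-15 + (-9 + (3/2)*(¼))) = 9*(-15 + (-9 + 3/8)) = 9*(-15 - 69/8) = 9*(-189/8) = -1701/8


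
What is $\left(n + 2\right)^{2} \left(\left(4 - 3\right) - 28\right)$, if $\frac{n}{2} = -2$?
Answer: $-108$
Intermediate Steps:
$n = -4$ ($n = 2 \left(-2\right) = -4$)
$\left(n + 2\right)^{2} \left(\left(4 - 3\right) - 28\right) = \left(-4 + 2\right)^{2} \left(\left(4 - 3\right) - 28\right) = \left(-2\right)^{2} \left(1 - 28\right) = 4 \left(-27\right) = -108$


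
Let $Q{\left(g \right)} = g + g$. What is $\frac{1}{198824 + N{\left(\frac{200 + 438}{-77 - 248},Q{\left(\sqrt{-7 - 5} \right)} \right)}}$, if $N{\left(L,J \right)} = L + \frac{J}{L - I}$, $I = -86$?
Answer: $\frac{326360064985999200}{64887572890875273681457} - \frac{78130812500 i \sqrt{3}}{64887572890875273681457} \approx 5.0296 \cdot 10^{-6} - 2.0856 \cdot 10^{-12} i$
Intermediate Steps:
$Q{\left(g \right)} = 2 g$
$N{\left(L,J \right)} = L + \frac{J}{86 + L}$ ($N{\left(L,J \right)} = L + \frac{J}{L - -86} = L + \frac{J}{L + 86} = L + \frac{J}{86 + L}$)
$\frac{1}{198824 + N{\left(\frac{200 + 438}{-77 - 248},Q{\left(\sqrt{-7 - 5} \right)} \right)}} = \frac{1}{198824 + \frac{2 \sqrt{-7 - 5} + \left(\frac{200 + 438}{-77 - 248}\right)^{2} + 86 \frac{200 + 438}{-77 - 248}}{86 + \frac{200 + 438}{-77 - 248}}} = \frac{1}{198824 + \frac{2 \sqrt{-12} + \left(\frac{638}{-325}\right)^{2} + 86 \frac{638}{-325}}{86 + \frac{638}{-325}}} = \frac{1}{198824 + \frac{2 \cdot 2 i \sqrt{3} + \left(638 \left(- \frac{1}{325}\right)\right)^{2} + 86 \cdot 638 \left(- \frac{1}{325}\right)}{86 + 638 \left(- \frac{1}{325}\right)}} = \frac{1}{198824 + \frac{4 i \sqrt{3} + \left(- \frac{638}{325}\right)^{2} + 86 \left(- \frac{638}{325}\right)}{86 - \frac{638}{325}}} = \frac{1}{198824 + \frac{4 i \sqrt{3} + \frac{407044}{105625} - \frac{54868}{325}}{\frac{27312}{325}}} = \frac{1}{198824 + \frac{325 \left(- \frac{17425056}{105625} + 4 i \sqrt{3}\right)}{27312}} = \frac{1}{198824 - \left(\frac{638}{325} - \frac{325 i \sqrt{3}}{6828}\right)} = \frac{1}{\frac{64617162}{325} + \frac{325 i \sqrt{3}}{6828}}$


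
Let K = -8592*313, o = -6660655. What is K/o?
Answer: 2689296/6660655 ≈ 0.40376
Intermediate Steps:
K = -2689296
K/o = -2689296/(-6660655) = -2689296*(-1/6660655) = 2689296/6660655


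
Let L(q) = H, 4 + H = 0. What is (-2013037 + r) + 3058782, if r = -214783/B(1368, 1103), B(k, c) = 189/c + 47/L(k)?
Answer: 54369505921/51085 ≈ 1.0643e+6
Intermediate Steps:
H = -4 (H = -4 + 0 = -4)
L(q) = -4
B(k, c) = -47/4 + 189/c (B(k, c) = 189/c + 47/(-4) = 189/c + 47*(-1/4) = 189/c - 47/4 = -47/4 + 189/c)
r = 947622596/51085 (r = -214783/(-47/4 + 189/1103) = -214783/(-51085/4412) = -214783*(-4412/51085) = 947622596/51085 ≈ 18550.)
(-2013037 + r) + 3058782 = (-2013037 + 947622596/51085) + 3058782 = -101888372549/51085 + 3058782 = 54369505921/51085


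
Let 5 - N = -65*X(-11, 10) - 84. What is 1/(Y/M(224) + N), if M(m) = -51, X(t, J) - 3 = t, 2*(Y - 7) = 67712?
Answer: -51/55844 ≈ -0.00091326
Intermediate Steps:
Y = 33863 (Y = 7 + (½)*67712 = 7 + 33856 = 33863)
X(t, J) = 3 + t
N = -431 (N = 5 - (-65*(3 - 11) - 84) = 5 - (-65*(-8) - 84) = 5 - (520 - 84) = 5 - 1*436 = 5 - 436 = -431)
1/(Y/M(224) + N) = 1/(33863/(-51) - 431) = 1/(33863*(-1/51) - 431) = 1/(-33863/51 - 431) = 1/(-55844/51) = -51/55844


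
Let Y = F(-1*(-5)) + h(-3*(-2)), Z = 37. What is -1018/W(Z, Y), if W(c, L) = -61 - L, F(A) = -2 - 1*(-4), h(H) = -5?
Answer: 509/29 ≈ 17.552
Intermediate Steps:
F(A) = 2 (F(A) = -2 + 4 = 2)
Y = -3 (Y = 2 - 5 = -3)
-1018/W(Z, Y) = -1018/(-61 - 1*(-3)) = -1018/(-61 + 3) = -1018/(-58) = -1018*(-1/58) = 509/29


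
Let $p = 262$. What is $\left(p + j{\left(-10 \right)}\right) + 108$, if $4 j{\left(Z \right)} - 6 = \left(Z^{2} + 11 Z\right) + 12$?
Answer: $372$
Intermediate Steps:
$j{\left(Z \right)} = \frac{9}{2} + \frac{Z^{2}}{4} + \frac{11 Z}{4}$ ($j{\left(Z \right)} = \frac{3}{2} + \frac{\left(Z^{2} + 11 Z\right) + 12}{4} = \frac{3}{2} + \frac{12 + Z^{2} + 11 Z}{4} = \frac{3}{2} + \left(3 + \frac{Z^{2}}{4} + \frac{11 Z}{4}\right) = \frac{9}{2} + \frac{Z^{2}}{4} + \frac{11 Z}{4}$)
$\left(p + j{\left(-10 \right)}\right) + 108 = \left(262 + \left(\frac{9}{2} + \frac{\left(-10\right)^{2}}{4} + \frac{11}{4} \left(-10\right)\right)\right) + 108 = \left(262 + \left(\frac{9}{2} + \frac{1}{4} \cdot 100 - \frac{55}{2}\right)\right) + 108 = \left(262 + \left(\frac{9}{2} + 25 - \frac{55}{2}\right)\right) + 108 = \left(262 + 2\right) + 108 = 264 + 108 = 372$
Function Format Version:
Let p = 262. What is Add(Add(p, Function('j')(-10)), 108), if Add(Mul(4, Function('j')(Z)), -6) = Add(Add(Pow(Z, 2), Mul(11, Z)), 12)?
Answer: 372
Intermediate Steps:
Function('j')(Z) = Add(Rational(9, 2), Mul(Rational(1, 4), Pow(Z, 2)), Mul(Rational(11, 4), Z)) (Function('j')(Z) = Add(Rational(3, 2), Mul(Rational(1, 4), Add(Add(Pow(Z, 2), Mul(11, Z)), 12))) = Add(Rational(3, 2), Mul(Rational(1, 4), Add(12, Pow(Z, 2), Mul(11, Z)))) = Add(Rational(3, 2), Add(3, Mul(Rational(1, 4), Pow(Z, 2)), Mul(Rational(11, 4), Z))) = Add(Rational(9, 2), Mul(Rational(1, 4), Pow(Z, 2)), Mul(Rational(11, 4), Z)))
Add(Add(p, Function('j')(-10)), 108) = Add(Add(262, Add(Rational(9, 2), Mul(Rational(1, 4), Pow(-10, 2)), Mul(Rational(11, 4), -10))), 108) = Add(Add(262, Add(Rational(9, 2), Mul(Rational(1, 4), 100), Rational(-55, 2))), 108) = Add(Add(262, Add(Rational(9, 2), 25, Rational(-55, 2))), 108) = Add(Add(262, 2), 108) = Add(264, 108) = 372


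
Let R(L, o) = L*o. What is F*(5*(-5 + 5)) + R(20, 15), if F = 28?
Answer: 300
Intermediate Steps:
F*(5*(-5 + 5)) + R(20, 15) = 28*(5*(-5 + 5)) + 20*15 = 28*(5*0) + 300 = 28*0 + 300 = 0 + 300 = 300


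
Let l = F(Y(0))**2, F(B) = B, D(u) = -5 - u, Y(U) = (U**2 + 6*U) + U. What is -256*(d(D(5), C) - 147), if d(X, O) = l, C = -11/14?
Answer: 37632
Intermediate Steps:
Y(U) = U**2 + 7*U
C = -11/14 (C = -11*1/14 = -11/14 ≈ -0.78571)
l = 0 (l = (0*(7 + 0))**2 = (0*7)**2 = 0**2 = 0)
d(X, O) = 0
-256*(d(D(5), C) - 147) = -256*(0 - 147) = -256*(-147) = 37632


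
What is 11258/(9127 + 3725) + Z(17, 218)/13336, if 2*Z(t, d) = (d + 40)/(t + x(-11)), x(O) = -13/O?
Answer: 7511393647/8569713600 ≈ 0.87650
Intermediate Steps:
Z(t, d) = (40 + d)/(2*(13/11 + t)) (Z(t, d) = ((d + 40)/(t - 13/(-11)))/2 = ((40 + d)/(t - 13*(-1/11)))/2 = ((40 + d)/(t + 13/11))/2 = ((40 + d)/(13/11 + t))/2 = (40 + d)/(2*(13/11 + t)))
11258/(9127 + 3725) + Z(17, 218)/13336 = 11258/(9127 + 3725) + (11*(40 + 218)/(2*(13 + 11*17)))/13336 = 11258/12852 + ((11/2)*258/(13 + 187))*(1/13336) = 11258*(1/12852) + ((11/2)*258/200)*(1/13336) = 5629/6426 + ((11/2)*(1/200)*258)*(1/13336) = 5629/6426 + (1419/200)*(1/13336) = 5629/6426 + 1419/2667200 = 7511393647/8569713600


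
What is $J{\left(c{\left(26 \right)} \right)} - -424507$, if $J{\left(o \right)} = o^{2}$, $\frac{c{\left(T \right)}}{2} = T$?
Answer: $427211$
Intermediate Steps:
$c{\left(T \right)} = 2 T$
$J{\left(c{\left(26 \right)} \right)} - -424507 = \left(2 \cdot 26\right)^{2} - -424507 = 52^{2} + 424507 = 2704 + 424507 = 427211$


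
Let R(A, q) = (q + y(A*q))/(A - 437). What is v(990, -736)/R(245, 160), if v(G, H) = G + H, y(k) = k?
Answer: -254/205 ≈ -1.2390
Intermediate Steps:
R(A, q) = (q + A*q)/(-437 + A) (R(A, q) = (q + A*q)/(A - 437) = (q + A*q)/(-437 + A))
v(990, -736)/R(245, 160) = (990 - 736)/((160*(1 + 245)/(-437 + 245))) = 254/((160*246/(-192))) = 254/((160*(-1/192)*246)) = 254/(-205) = 254*(-1/205) = -254/205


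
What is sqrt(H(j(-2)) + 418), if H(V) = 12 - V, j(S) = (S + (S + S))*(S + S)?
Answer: sqrt(406) ≈ 20.149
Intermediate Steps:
j(S) = 6*S**2 (j(S) = (S + 2*S)*(2*S) = (3*S)*(2*S) = 6*S**2)
sqrt(H(j(-2)) + 418) = sqrt((12 - 6*(-2)**2) + 418) = sqrt((12 - 6*4) + 418) = sqrt((12 - 1*24) + 418) = sqrt((12 - 24) + 418) = sqrt(-12 + 418) = sqrt(406)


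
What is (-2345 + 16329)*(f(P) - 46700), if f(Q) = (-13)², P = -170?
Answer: -650689504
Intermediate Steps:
f(Q) = 169
(-2345 + 16329)*(f(P) - 46700) = (-2345 + 16329)*(169 - 46700) = 13984*(-46531) = -650689504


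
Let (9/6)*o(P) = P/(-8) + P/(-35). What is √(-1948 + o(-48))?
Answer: 2*I*√595070/35 ≈ 44.08*I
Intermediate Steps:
o(P) = -43*P/420 (o(P) = 2*(P/(-8) + P/(-35))/3 = 2*(P*(-⅛) + P*(-1/35))/3 = 2*(-P/8 - P/35)/3 = 2*(-43*P/280)/3 = -43*P/420)
√(-1948 + o(-48)) = √(-1948 - 43/420*(-48)) = √(-1948 + 172/35) = √(-68008/35) = 2*I*√595070/35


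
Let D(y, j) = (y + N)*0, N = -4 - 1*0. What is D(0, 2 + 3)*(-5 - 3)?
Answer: 0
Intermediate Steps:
N = -4 (N = -4 + 0 = -4)
D(y, j) = 0 (D(y, j) = (y - 4)*0 = (-4 + y)*0 = 0)
D(0, 2 + 3)*(-5 - 3) = 0*(-5 - 3) = 0*(-8) = 0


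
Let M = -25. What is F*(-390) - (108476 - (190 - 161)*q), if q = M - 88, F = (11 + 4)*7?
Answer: -152703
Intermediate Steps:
F = 105 (F = 15*7 = 105)
q = -113 (q = -25 - 88 = -113)
F*(-390) - (108476 - (190 - 161)*q) = 105*(-390) - (108476 - (190 - 161)*(-113)) = -40950 - (108476 - 29*(-113)) = -40950 - (108476 - 1*(-3277)) = -40950 - (108476 + 3277) = -40950 - 1*111753 = -40950 - 111753 = -152703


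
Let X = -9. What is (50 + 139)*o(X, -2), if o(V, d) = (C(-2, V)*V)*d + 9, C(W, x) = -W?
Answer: 8505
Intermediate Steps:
o(V, d) = 9 + 2*V*d (o(V, d) = ((-1*(-2))*V)*d + 9 = (2*V)*d + 9 = 2*V*d + 9 = 9 + 2*V*d)
(50 + 139)*o(X, -2) = (50 + 139)*(9 + 2*(-9)*(-2)) = 189*(9 + 36) = 189*45 = 8505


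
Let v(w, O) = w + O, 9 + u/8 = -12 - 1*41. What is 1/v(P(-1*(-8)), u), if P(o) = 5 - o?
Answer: -1/499 ≈ -0.0020040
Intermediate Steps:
u = -496 (u = -72 + 8*(-12 - 1*41) = -72 + 8*(-12 - 41) = -72 + 8*(-53) = -72 - 424 = -496)
v(w, O) = O + w
1/v(P(-1*(-8)), u) = 1/(-496 + (5 - (-1)*(-8))) = 1/(-496 + (5 - 1*8)) = 1/(-496 + (5 - 8)) = 1/(-496 - 3) = 1/(-499) = -1/499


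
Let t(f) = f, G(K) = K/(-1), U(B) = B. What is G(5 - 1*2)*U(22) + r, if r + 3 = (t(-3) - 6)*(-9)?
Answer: 12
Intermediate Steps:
G(K) = -K (G(K) = K*(-1) = -K)
r = 78 (r = -3 + (-3 - 6)*(-9) = -3 - 9*(-9) = -3 + 81 = 78)
G(5 - 1*2)*U(22) + r = -(5 - 1*2)*22 + 78 = -(5 - 2)*22 + 78 = -1*3*22 + 78 = -3*22 + 78 = -66 + 78 = 12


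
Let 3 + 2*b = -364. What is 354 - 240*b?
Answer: 44394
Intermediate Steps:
b = -367/2 (b = -3/2 + (½)*(-364) = -3/2 - 182 = -367/2 ≈ -183.50)
354 - 240*b = 354 - 240*(-367/2) = 354 + 44040 = 44394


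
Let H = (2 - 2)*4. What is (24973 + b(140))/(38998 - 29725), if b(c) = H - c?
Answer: 24833/9273 ≈ 2.6780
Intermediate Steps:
H = 0 (H = 0*4 = 0)
b(c) = -c (b(c) = 0 - c = -c)
(24973 + b(140))/(38998 - 29725) = (24973 - 1*140)/(38998 - 29725) = (24973 - 140)/9273 = 24833*(1/9273) = 24833/9273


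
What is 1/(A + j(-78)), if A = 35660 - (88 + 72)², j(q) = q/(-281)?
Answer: 281/2826938 ≈ 9.9401e-5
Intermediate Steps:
j(q) = -q/281 (j(q) = q*(-1/281) = -q/281)
A = 10060 (A = 35660 - 1*160² = 35660 - 1*25600 = 35660 - 25600 = 10060)
1/(A + j(-78)) = 1/(10060 - 1/281*(-78)) = 1/(10060 + 78/281) = 1/(2826938/281) = 281/2826938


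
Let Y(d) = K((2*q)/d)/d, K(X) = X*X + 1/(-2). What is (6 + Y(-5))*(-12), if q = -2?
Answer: -8958/125 ≈ -71.664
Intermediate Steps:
K(X) = -½ + X² (K(X) = X² - ½ = -½ + X²)
Y(d) = (-½ + 16/d²)/d (Y(d) = (-½ + ((2*(-2))/d)²)/d = (-½ + (-4/d)²)/d = (-½ + 16/d²)/d)
(6 + Y(-5))*(-12) = (6 + (½)*(32 - 1*(-5)²)/(-5)³)*(-12) = (6 + (½)*(-1/125)*(32 - 1*25))*(-12) = (6 + (½)*(-1/125)*(32 - 25))*(-12) = (6 + (½)*(-1/125)*7)*(-12) = (6 - 7/250)*(-12) = (1493/250)*(-12) = -8958/125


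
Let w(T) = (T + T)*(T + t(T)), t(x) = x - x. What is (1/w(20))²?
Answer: 1/640000 ≈ 1.5625e-6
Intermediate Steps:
t(x) = 0
w(T) = 2*T² (w(T) = (T + T)*(T + 0) = (2*T)*T = 2*T²)
(1/w(20))² = (1/(2*20²))² = (1/(2*400))² = (1/800)² = 1/640000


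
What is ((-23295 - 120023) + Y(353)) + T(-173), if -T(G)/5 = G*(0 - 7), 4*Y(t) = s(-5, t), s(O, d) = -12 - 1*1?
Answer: -597505/4 ≈ -1.4938e+5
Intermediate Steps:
s(O, d) = -13 (s(O, d) = -12 - 1 = -13)
Y(t) = -13/4 (Y(t) = (¼)*(-13) = -13/4)
T(G) = 35*G (T(G) = -5*G*(0 - 7) = -5*G*(-7) = -(-35)*G = 35*G)
((-23295 - 120023) + Y(353)) + T(-173) = ((-23295 - 120023) - 13/4) + 35*(-173) = (-143318 - 13/4) - 6055 = -573285/4 - 6055 = -597505/4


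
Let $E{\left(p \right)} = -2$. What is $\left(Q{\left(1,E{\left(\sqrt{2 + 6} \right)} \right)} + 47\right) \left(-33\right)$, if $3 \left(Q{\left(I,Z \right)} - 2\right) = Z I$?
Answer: $-1595$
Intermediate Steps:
$Q{\left(I,Z \right)} = 2 + \frac{I Z}{3}$ ($Q{\left(I,Z \right)} = 2 + \frac{Z I}{3} = 2 + \frac{I Z}{3}$)
$\left(Q{\left(1,E{\left(\sqrt{2 + 6} \right)} \right)} + 47\right) \left(-33\right) = \left(\left(2 + \frac{1}{3} \cdot 1 \left(-2\right)\right) + 47\right) \left(-33\right) = \left(\left(2 - \frac{2}{3}\right) + 47\right) \left(-33\right) = \left(\frac{4}{3} + 47\right) \left(-33\right) = \frac{145}{3} \left(-33\right) = -1595$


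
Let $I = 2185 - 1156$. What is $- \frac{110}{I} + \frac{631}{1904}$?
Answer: $\frac{62837}{279888} \approx 0.22451$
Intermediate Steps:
$I = 1029$
$- \frac{110}{I} + \frac{631}{1904} = - \frac{110}{1029} + \frac{631}{1904} = \frac{62837}{279888}$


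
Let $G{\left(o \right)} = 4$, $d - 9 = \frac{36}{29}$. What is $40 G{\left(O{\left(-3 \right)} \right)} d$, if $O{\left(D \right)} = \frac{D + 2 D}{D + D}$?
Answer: $\frac{47520}{29} \approx 1638.6$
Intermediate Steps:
$d = \frac{297}{29}$ ($d = 9 + \frac{36}{29} = \frac{297}{29} \approx 10.241$)
$O{\left(D \right)} = \frac{3}{2}$ ($O{\left(D \right)} = \frac{3 D}{2 D} = 3 D \frac{1}{2 D} = \frac{3}{2}$)
$40 G{\left(O{\left(-3 \right)} \right)} d = 40 \cdot 4 \cdot \frac{297}{29} = 160 \cdot \frac{297}{29} = \frac{47520}{29}$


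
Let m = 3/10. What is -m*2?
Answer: -3/5 ≈ -0.60000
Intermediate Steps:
m = 3/10 (m = 3*(1/10) = 3/10 ≈ 0.30000)
-m*2 = -1*3/10*2 = -3/10*2 = -3/5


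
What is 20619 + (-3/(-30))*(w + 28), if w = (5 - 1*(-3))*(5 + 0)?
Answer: 103129/5 ≈ 20626.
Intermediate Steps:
w = 40 (w = (5 + 3)*5 = 8*5 = 40)
20619 + (-3/(-30))*(w + 28) = 20619 + (-3/(-30))*(40 + 28) = 20619 - 3*(-1/30)*68 = 20619 + (1/10)*68 = 20619 + 34/5 = 103129/5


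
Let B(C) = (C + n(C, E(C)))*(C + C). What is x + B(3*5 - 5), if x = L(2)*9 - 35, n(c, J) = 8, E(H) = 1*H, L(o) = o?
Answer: 343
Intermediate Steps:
E(H) = H
x = -17 (x = 2*9 - 35 = 18 - 35 = -17)
B(C) = 2*C*(8 + C) (B(C) = (C + 8)*(C + C) = (8 + C)*(2*C) = 2*C*(8 + C))
x + B(3*5 - 5) = -17 + 2*(3*5 - 5)*(8 + (3*5 - 5)) = -17 + 2*(15 - 5)*(8 + (15 - 5)) = -17 + 2*10*(8 + 10) = -17 + 2*10*18 = -17 + 360 = 343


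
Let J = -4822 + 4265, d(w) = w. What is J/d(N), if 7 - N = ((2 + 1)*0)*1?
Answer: -557/7 ≈ -79.571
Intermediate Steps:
N = 7 (N = 7 - (2 + 1)*0 = 7 - 3*0 = 7 - 0 = 7 - 1*0 = 7 + 0 = 7)
J = -557
J/d(N) = -557/7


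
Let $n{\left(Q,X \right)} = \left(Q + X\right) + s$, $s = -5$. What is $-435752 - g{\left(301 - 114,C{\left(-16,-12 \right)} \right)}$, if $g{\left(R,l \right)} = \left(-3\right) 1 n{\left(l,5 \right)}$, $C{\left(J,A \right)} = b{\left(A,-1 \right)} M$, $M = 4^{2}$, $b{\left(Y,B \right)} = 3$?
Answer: $-435608$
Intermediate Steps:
$M = 16$
$n{\left(Q,X \right)} = -5 + Q + X$ ($n{\left(Q,X \right)} = \left(Q + X\right) - 5 = -5 + Q + X$)
$C{\left(J,A \right)} = 48$ ($C{\left(J,A \right)} = 3 \cdot 16 = 48$)
$g{\left(R,l \right)} = - 3 l$ ($g{\left(R,l \right)} = \left(-3\right) 1 \left(-5 + l + 5\right) = - 3 l$)
$-435752 - g{\left(301 - 114,C{\left(-16,-12 \right)} \right)} = -435752 - \left(-3\right) 48 = -435752 - -144 = -435752 + 144 = -435608$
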